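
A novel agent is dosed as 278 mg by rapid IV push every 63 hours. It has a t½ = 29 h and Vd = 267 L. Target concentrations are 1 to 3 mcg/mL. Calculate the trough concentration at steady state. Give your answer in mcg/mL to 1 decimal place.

k = ln2/t½ = ln2/29 ≈ 0.023902 h⁻¹; fraction remaining f = e^(−kτ) = e^(−0.023902×63) ≈ 0.2218.
Single-dose peak C₀ = D/Vd = 278/267 ≈ 1.041 mcg/mL.
Steady-state trough Cmin,ss = C₀·f/(1−f) ≈ 1.041 × 0.2218/0.7782 ≈ 0.297 mcg/mL.
Trough 0.3 mcg/mL vs MEC 1 mcg/mL: subtherapeutic.

0.3 mcg/mL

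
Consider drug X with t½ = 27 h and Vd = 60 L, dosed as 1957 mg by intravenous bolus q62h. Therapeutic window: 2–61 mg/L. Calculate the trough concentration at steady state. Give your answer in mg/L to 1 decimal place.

τ/t½ = 62/27 ≈ 2.2963, so fraction remaining f = (1/2)^(62/27) ≈ 0.2036.
Accumulation ratio R = 1/(1 − f) ≈ 1/0.7964 ≈ 1.2557.
Single-dose peak C₀ = D/Vd = 1957/60 ≈ 32.617 mg/L.
Steady-state peak Cmax,ss = C₀·R ≈ 32.617 × 1.2557 ≈ 40.957 mg/L.
Steady-state trough Cmin,ss = Cmax,ss·f ≈ 40.957 × 0.2036 ≈ 8.339 mg/L.
Trough 8.3 mg/L vs MEC 2 mg/L: adequate.

8.3 mg/L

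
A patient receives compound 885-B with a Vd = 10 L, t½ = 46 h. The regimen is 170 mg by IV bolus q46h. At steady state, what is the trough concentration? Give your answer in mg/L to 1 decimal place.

τ = 46 h = 1 half-life, so f = (1/2)^1 = 0.5.
Accumulation ratio R = 1/(1 − f) = 1/0.5 = 2/1.
Single-dose peak C₀ = D/Vd = 170/10 = 17 mg/L.
Steady-state peak Cmax,ss = C₀·R = 17 × 2/1 ≈ 34.000 mg/L.
Steady-state trough Cmin,ss = Cmax,ss·f ≈ 34.000 × 0.5 ≈ 17.000 mg/L.

17.0 mg/L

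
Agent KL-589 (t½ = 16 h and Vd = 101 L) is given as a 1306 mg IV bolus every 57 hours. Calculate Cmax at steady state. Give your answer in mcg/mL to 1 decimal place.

τ/t½ = 57/16 ≈ 3.5625, so fraction remaining f = (1/2)^(57/16) ≈ 0.0846.
At steady state, accumulation factor R = 1/(1 − e^(−kτ)) ≈ 1.0924.
Each bolus raises the concentration by D/Vd = 1306/101 ≈ 12.931 mcg/mL.
Steady-state peak Cmax,ss = C₀·R ≈ 12.931 × 1.0924 ≈ 14.126 mcg/mL.

14.1 mcg/mL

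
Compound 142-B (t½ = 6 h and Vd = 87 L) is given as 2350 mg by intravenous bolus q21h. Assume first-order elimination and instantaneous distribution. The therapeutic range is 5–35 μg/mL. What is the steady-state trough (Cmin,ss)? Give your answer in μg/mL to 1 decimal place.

2.6 μg/mL

k = ln2/t½ = ln2/6 ≈ 0.115525 h⁻¹; fraction remaining f = e^(−kτ) = e^(−0.115525×21) ≈ 0.0884.
Accumulation ratio R = 1/(1 − f) ≈ 1/0.9116 ≈ 1.0970.
Each bolus raises the concentration by D/Vd = 2350/87 ≈ 27.011 μg/mL.
Steady-state peak Cmax,ss = C₀·R ≈ 27.011 × 1.0970 ≈ 29.631 μg/mL.
Steady-state trough Cmin,ss = Cmax,ss·f ≈ 29.631 × 0.0884 ≈ 2.619 μg/mL.
Trough 2.6 μg/mL vs MEC 5 μg/mL: subtherapeutic.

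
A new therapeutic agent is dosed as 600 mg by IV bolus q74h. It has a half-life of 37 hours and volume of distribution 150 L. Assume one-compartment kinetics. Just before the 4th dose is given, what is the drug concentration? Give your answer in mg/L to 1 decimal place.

f = (1/2)^(τ/t½) = (1/2)^(74/37) ≈ 0.2500.
C₀ = D/Vd = 600/150 ≈ 4.000 mg/L.
Before the 4th dose, 3 doses have been given. Superposition: Cmin = C₀·(f + f² + … + f^3).
≈ 4.000 × (0.2500 + 0.0625 + 0.0156) ≈ 4.000 × 0.3281 ≈ 1.312 mg/L.

1.3 mg/L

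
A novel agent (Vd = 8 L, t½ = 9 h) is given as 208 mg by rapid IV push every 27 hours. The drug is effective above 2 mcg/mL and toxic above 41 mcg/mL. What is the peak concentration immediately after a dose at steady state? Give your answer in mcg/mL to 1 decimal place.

29.7 mcg/mL

τ = 27 h = 3 half-lives, so f = (1/2)^3 = 0.125.
At steady state, R = 1/(1 − 0.125) = 8/7.
Single-dose peak C₀ = D/Vd = 208/8 = 26 mcg/mL.
Steady-state peak Cmax,ss = C₀·R = 26 × 8/7 ≈ 29.714 mcg/mL.
Peak 29.7 mcg/mL vs MTC 41 mcg/mL: below toxic threshold.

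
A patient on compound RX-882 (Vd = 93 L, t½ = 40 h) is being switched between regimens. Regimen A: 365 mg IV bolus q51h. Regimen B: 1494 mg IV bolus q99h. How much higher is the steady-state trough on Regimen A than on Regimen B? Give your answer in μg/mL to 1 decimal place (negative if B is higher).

Regimen A: f = (1/2)^(51/40) ≈ 0.4132; Cmin,ss = (365/93)·f/(1−f) ≈ 2.764 μg/mL.
Regimen B: f = (1/2)^(99/40) ≈ 0.1799; Cmin,ss = (1494/93)·f/(1−f) ≈ 3.524 μg/mL.
Difference ≈ 2.764 − 3.524 ≈ -0.760 μg/mL.

-0.8 μg/mL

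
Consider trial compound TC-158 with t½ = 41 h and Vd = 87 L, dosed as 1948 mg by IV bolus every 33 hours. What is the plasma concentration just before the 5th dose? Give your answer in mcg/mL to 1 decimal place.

26.8 mcg/mL

f = (1/2)^(τ/t½) = (1/2)^(33/41) ≈ 0.5724.
C₀ = D/Vd = 1948/87 ≈ 22.391 mcg/mL.
Before the 5th dose, 4 doses have been given. Superposition: Cmin = C₀·(f + f² + … + f^4).
≈ 22.391 × (0.5724 + 0.3276 + 0.1875 + 0.1073) ≈ 22.391 × 1.1948 ≈ 26.753 mcg/mL.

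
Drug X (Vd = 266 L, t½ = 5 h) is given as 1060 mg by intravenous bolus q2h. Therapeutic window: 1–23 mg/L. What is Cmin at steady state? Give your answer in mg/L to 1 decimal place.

Over one 2-h interval, 2/5 ≈ 0.4 half-lives elapse, leaving f ≈ 0.7579 of each dose.
Single-dose peak C₀ = D/Vd = 1060/266 ≈ 3.985 mg/L.
Steady-state trough Cmin,ss = C₀·f/(1−f) ≈ 3.985 × 0.7579/0.2421 ≈ 12.475 mg/L.
Trough 12.5 mg/L vs MEC 1 mg/L: adequate.

12.5 mg/L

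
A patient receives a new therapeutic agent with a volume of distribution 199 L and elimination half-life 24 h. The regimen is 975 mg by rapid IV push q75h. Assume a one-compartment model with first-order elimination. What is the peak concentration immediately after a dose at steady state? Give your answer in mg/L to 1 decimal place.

τ/t½ = 75/24 ≈ 3.125, so fraction remaining f = (1/2)^(75/24) ≈ 0.1146.
At steady state, accumulation factor R = 1/(1 − e^(−kτ)) ≈ 1.1294.
Single-dose peak C₀ = D/Vd = 975/199 ≈ 4.899 mg/L.
Steady-state peak Cmax,ss = C₀·R ≈ 4.899 × 1.1294 ≈ 5.533 mg/L.

5.5 mg/L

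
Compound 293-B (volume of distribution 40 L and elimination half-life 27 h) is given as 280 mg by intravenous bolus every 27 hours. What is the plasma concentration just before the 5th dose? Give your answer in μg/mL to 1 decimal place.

f = (1/2)^(τ/t½) = (1/2)^(27/27) ≈ 0.5000.
C₀ = D/Vd = 280/40 ≈ 7.000 μg/mL.
Before the 5th dose, 4 doses have been given. Superposition: Cmin = C₀·(f + f² + … + f^4).
≈ 7.000 × (0.5000 + 0.2500 + 0.1250 + 0.0625) ≈ 7.000 × 0.9375 ≈ 6.562 μg/mL.

6.6 μg/mL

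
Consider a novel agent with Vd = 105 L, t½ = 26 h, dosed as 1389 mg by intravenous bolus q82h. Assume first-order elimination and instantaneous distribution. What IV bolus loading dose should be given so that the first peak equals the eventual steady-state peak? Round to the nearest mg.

1565 mg

f = (1/2)^(82/26) ≈ 0.112356; accumulation ratio R = 1/(1−f) ≈ 1.12658.
Loading dose to hit Cmax,ss on first dose: D_load = D_maint·R ≈ 1389 × 1.12658 ≈ 1564.82 mg.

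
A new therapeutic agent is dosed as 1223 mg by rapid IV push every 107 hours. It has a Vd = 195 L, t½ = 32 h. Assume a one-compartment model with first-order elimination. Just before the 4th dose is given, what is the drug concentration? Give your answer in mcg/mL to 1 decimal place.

0.7 mcg/mL

f = (1/2)^(τ/t½) = (1/2)^(107/32) ≈ 0.0985.
C₀ = D/Vd = 1223/195 ≈ 6.272 mcg/mL.
Before the 4th dose, 3 doses have been given. Superposition: Cmin = C₀·(f + f² + … + f^3).
≈ 6.272 × (0.0985 + 0.0097 + 0.0010) ≈ 6.272 × 0.1092 ≈ 0.685 mcg/mL.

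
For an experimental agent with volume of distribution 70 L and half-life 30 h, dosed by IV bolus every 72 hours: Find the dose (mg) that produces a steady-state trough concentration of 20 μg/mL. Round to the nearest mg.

5989 mg

τ/t½ = 72/30 ≈ 2.4, so f = (1/2)^(72/30) ≈ 0.189465.
Cmin,ss = (D/Vd)·f/(1−f), so D = Cmin,ss·Vd·(1−f)/f.
D = 20 × 70 × (1−f)/f ≈ 20 × 70 × 4.27802 ≈ 5989.23 mg.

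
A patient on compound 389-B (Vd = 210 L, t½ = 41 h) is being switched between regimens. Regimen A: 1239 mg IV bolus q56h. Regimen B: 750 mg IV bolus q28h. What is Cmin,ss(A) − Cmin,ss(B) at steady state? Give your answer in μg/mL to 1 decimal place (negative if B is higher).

Regimen A: f = (1/2)^(56/41) ≈ 0.3880; Cmin,ss = (1239/210)·f/(1−f) ≈ 3.741 μg/mL.
Regimen B: f = (1/2)^(28/41) ≈ 0.6229; Cmin,ss = (750/210)·f/(1−f) ≈ 5.899 μg/mL.
Difference ≈ 3.741 − 5.899 ≈ -2.158 μg/mL.

-2.2 μg/mL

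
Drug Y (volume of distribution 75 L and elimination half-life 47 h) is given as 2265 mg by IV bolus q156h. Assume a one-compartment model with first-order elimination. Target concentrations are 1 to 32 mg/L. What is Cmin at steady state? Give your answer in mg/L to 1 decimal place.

Over one 156-h interval, 156/47 ≈ 3.3191 half-lives elapse, leaving f ≈ 0.1002 of each dose.
At steady state, accumulation factor R = 1/(1 − e^(−kτ)) ≈ 1.1114.
Single-dose peak C₀ = D/Vd = 2265/75 ≈ 30.200 mg/L.
Steady-state peak Cmax,ss = C₀·R ≈ 30.200 × 1.1114 ≈ 33.564 mg/L.
Steady-state trough Cmin,ss = Cmax,ss·f ≈ 33.564 × 0.1002 ≈ 3.363 mg/L.
Trough 3.4 mg/L vs MEC 1 mg/L: adequate.

3.4 mg/L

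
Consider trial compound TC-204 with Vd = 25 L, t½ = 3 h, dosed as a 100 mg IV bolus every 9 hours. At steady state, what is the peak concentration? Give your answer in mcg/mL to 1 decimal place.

The dosing interval is 3 half-lives, so f = 2^(−3) = 0.125.
Accumulation ratio R = 1/(1 − f) = 1/0.875 = 8/7.
Single-dose peak C₀ = D/Vd = 100/25 = 4 mcg/mL.
Steady-state peak Cmax,ss = C₀·R = 4 × 8/7 ≈ 4.571 mcg/mL.

4.6 mcg/mL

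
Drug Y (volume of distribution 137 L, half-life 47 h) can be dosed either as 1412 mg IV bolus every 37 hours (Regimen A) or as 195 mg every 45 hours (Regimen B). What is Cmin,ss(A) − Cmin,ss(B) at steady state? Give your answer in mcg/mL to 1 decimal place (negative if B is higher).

Regimen A: f = (1/2)^(37/47) ≈ 0.5795; Cmin,ss = (1412/137)·f/(1−f) ≈ 14.204 mcg/mL.
Regimen B: f = (1/2)^(45/47) ≈ 0.5150; Cmin,ss = (195/137)·f/(1−f) ≈ 1.511 mcg/mL.
Difference ≈ 14.204 − 1.511 ≈ 12.693 mcg/mL.

12.7 mcg/mL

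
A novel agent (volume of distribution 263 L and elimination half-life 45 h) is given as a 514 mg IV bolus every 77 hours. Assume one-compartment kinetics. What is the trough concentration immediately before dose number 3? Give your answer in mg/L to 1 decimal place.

f = (1/2)^(τ/t½) = (1/2)^(77/45) ≈ 0.3054.
C₀ = D/Vd = 514/263 ≈ 1.954 mg/L.
Before the 3rd dose, 2 doses have been given. Superposition: Cmin = C₀·(f + f²).
≈ 1.954 × (0.3054 + 0.0933) ≈ 1.954 × 0.3987 ≈ 0.779 mg/L.

0.8 mg/L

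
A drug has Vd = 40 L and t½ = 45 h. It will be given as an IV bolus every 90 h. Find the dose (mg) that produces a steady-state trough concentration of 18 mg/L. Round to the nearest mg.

τ/t½ = 90/45 ≈ 2, so f = (1/2)^(90/45) ≈ 0.250000.
Cmin,ss = (D/Vd)·f/(1−f), so D = Cmin,ss·Vd·(1−f)/f.
D = 18 × 40 × (1−f)/f ≈ 18 × 40 × 3.00000 ≈ 2160.00 mg.

2160 mg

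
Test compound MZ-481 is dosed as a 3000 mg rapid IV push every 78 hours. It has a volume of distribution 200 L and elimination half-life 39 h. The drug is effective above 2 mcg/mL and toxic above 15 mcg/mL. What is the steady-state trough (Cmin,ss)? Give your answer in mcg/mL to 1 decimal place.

τ = 78 h = 2 half-lives, so f = (1/2)^2 = 0.25.
At steady state, R = 1/(1 − 0.25) = 4/3.
Single-dose peak C₀ = D/Vd = 3000/200 = 15 mcg/mL.
Steady-state peak Cmax,ss = C₀·R = 15 × 4/3 ≈ 20.000 mcg/mL.
Steady-state trough Cmin,ss = Cmax,ss·f ≈ 20.000 × 0.25 ≈ 5.000 mcg/mL.
Trough 5.0 mcg/mL vs MEC 2 mcg/mL: adequate.

5.0 mcg/mL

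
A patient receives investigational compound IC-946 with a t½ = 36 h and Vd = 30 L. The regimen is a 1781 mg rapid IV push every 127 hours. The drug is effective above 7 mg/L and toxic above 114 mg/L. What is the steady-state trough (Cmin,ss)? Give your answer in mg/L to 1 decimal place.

5.6 mg/L

Over one 127-h interval, 127/36 ≈ 3.5278 half-lives elapse, leaving f ≈ 0.0867 of each dose.
Each bolus raises the concentration by D/Vd = 1781/30 ≈ 59.367 mg/L.
Steady-state trough Cmin,ss = C₀·f/(1−f) ≈ 59.367 × 0.0867/0.9133 ≈ 5.636 mg/L.
Trough 5.6 mg/L vs MEC 7 mg/L: subtherapeutic.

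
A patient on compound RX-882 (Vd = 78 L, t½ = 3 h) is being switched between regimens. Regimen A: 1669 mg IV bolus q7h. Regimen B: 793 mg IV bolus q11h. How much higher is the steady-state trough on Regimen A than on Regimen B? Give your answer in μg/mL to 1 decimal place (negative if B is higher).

4.4 μg/mL

Regimen A: f = (1/2)^(7/3) ≈ 0.1984; Cmin,ss = (1669/78)·f/(1−f) ≈ 5.296 μg/mL.
Regimen B: f = (1/2)^(11/3) ≈ 0.0787; Cmin,ss = (793/78)·f/(1−f) ≈ 0.868 μg/mL.
Difference ≈ 5.296 − 0.868 ≈ 4.428 μg/mL.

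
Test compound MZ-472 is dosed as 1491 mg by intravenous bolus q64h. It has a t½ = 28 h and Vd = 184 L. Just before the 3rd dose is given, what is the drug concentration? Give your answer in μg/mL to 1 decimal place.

f = (1/2)^(τ/t½) = (1/2)^(64/28) ≈ 0.2051.
C₀ = D/Vd = 1491/184 ≈ 8.103 μg/mL.
Before the 3rd dose, 2 doses have been given. Superposition: Cmin = C₀·(f + f²).
≈ 8.103 × (0.2051 + 0.0421) ≈ 8.103 × 0.2472 ≈ 2.003 μg/mL.

2.0 μg/mL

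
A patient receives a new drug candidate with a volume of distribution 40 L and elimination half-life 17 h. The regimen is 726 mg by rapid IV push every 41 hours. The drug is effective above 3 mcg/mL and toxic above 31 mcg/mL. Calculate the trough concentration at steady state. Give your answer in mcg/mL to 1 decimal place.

Over one 41-h interval, 41/17 ≈ 2.4118 half-lives elapse, leaving f ≈ 0.1879 of each dose.
At steady state, accumulation factor R = 1/(1 − e^(−kτ)) ≈ 1.2314.
Single-dose peak C₀ = D/Vd = 726/40 ≈ 18.150 mcg/mL.
Steady-state peak Cmax,ss = C₀·R ≈ 18.150 × 1.2314 ≈ 22.350 mcg/mL.
One interval later, Cmin,ss = Cmax,ss·e^(−kτ) ≈ 22.350 × 0.1879 ≈ 4.200 mcg/mL.
Trough 4.2 mcg/mL vs MEC 3 mcg/mL: adequate.

4.2 mcg/mL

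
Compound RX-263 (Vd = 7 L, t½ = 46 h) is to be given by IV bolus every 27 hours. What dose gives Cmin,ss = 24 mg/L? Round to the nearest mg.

84 mg

τ/t½ = 27/46 ≈ 0.58696, so f = (1/2)^(27/46) ≈ 0.665746.
Cmin,ss = (D/Vd)·f/(1−f), so D = Cmin,ss·Vd·(1−f)/f.
D = 24 × 7 × (1−f)/f ≈ 24 × 7 × 0.50207 ≈ 84.35 mg.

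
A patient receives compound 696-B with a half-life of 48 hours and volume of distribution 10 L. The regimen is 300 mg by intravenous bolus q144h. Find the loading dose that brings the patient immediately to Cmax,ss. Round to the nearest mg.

343 mg

f = (1/2)^(144/48) ≈ 0.125000; accumulation ratio R = 1/(1−f) ≈ 1.14286.
Loading dose to hit Cmax,ss on first dose: D_load = D_maint·R ≈ 300 × 1.14286 ≈ 342.86 mg.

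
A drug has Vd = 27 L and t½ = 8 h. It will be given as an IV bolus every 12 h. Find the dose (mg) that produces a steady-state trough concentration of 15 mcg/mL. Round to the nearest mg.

τ/t½ = 12/8 ≈ 1.5, so f = (1/2)^(12/8) ≈ 0.353553.
Cmin,ss = (D/Vd)·f/(1−f), so D = Cmin,ss·Vd·(1−f)/f.
D = 15 × 27 × (1−f)/f ≈ 15 × 27 × 1.82843 ≈ 740.51 mg.

741 mg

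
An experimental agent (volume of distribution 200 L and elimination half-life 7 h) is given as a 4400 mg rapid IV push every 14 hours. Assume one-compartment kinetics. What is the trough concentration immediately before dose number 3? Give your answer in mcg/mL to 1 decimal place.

6.9 mcg/mL

f = (1/2)^(τ/t½) = (1/2)^(14/7) ≈ 0.2500.
C₀ = D/Vd = 4400/200 ≈ 22.000 mcg/mL.
Before the 3rd dose, 2 doses have been given. Superposition: Cmin = C₀·(f + f²).
≈ 22.000 × (0.2500 + 0.0625) ≈ 22.000 × 0.3125 ≈ 6.875 mcg/mL.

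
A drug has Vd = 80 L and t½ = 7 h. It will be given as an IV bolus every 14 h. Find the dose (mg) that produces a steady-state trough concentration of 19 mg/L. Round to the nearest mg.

τ/t½ = 14/7 ≈ 2, so f = (1/2)^(14/7) ≈ 0.250000.
Cmin,ss = (D/Vd)·f/(1−f), so D = Cmin,ss·Vd·(1−f)/f.
D = 19 × 80 × (1−f)/f ≈ 19 × 80 × 3.00000 ≈ 4560.00 mg.

4560 mg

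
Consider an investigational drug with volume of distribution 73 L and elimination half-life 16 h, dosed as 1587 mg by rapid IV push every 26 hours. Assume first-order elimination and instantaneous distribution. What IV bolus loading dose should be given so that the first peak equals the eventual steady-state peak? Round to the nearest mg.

f = (1/2)^(26/16) ≈ 0.324210; accumulation ratio R = 1/(1−f) ≈ 1.47975.
Loading dose to hit Cmax,ss on first dose: D_load = D_maint·R ≈ 1587 × 1.47975 ≈ 2348.36 mg.

2348 mg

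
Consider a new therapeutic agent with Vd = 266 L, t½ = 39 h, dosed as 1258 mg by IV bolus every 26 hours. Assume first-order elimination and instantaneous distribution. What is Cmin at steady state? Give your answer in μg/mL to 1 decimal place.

Over one 26-h interval, 26/39 ≈ 0.66667 half-lives elapse, leaving f ≈ 0.6300 of each dose.
Accumulation ratio R = 1/(1 − f) ≈ 1/0.3700 ≈ 2.7027.
Each bolus raises the concentration by D/Vd = 1258/266 ≈ 4.729 μg/mL.
Cmax,ss = C₀/(1 − f) ≈ 4.729/0.3700 ≈ 12.781 μg/mL.
One interval later, Cmin,ss = Cmax,ss·e^(−kτ) ≈ 12.781 × 0.6300 ≈ 8.052 μg/mL.

8.1 μg/mL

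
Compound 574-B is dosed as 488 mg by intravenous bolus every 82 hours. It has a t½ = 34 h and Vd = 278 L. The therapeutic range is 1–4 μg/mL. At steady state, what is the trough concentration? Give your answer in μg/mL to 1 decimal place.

k = ln2/t½ = ln2/34 ≈ 0.020387 h⁻¹; fraction remaining f = e^(−kτ) = e^(−0.020387×82) ≈ 0.1879.
At steady state, accumulation factor R = 1/(1 − e^(−kτ)) ≈ 1.2314.
Single-dose peak C₀ = D/Vd = 488/278 ≈ 1.755 μg/mL.
Steady-state peak Cmax,ss = C₀·R ≈ 1.755 × 1.2314 ≈ 2.161 μg/mL.
Steady-state trough Cmin,ss = Cmax,ss·f ≈ 2.161 × 0.1879 ≈ 0.406 μg/mL.
Trough 0.4 μg/mL vs MEC 1 μg/mL: subtherapeutic.

0.4 μg/mL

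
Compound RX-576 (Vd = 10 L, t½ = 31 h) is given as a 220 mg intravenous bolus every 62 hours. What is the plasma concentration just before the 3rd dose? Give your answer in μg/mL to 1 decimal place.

f = (1/2)^(τ/t½) = (1/2)^(62/31) ≈ 0.2500.
C₀ = D/Vd = 220/10 ≈ 22.000 μg/mL.
Before the 3rd dose, 2 doses have been given. Superposition: Cmin = C₀·(f + f²).
≈ 22.000 × (0.2500 + 0.0625) ≈ 22.000 × 0.3125 ≈ 6.875 μg/mL.

6.9 μg/mL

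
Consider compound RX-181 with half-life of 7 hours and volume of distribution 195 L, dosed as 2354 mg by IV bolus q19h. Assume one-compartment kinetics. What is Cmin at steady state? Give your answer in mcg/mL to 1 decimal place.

2.2 mcg/mL

τ/t½ = 19/7 ≈ 2.7143, so fraction remaining f = (1/2)^(19/7) ≈ 0.1524.
Single-dose peak C₀ = D/Vd = 2354/195 ≈ 12.072 mcg/mL.
Steady-state trough Cmin,ss = C₀·f/(1−f) ≈ 12.072 × 0.1524/0.8476 ≈ 2.171 mcg/mL.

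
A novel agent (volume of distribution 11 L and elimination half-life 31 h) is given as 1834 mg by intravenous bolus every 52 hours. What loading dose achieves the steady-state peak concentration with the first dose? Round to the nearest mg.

2668 mg

f = (1/2)^(52/31) ≈ 0.312641; accumulation ratio R = 1/(1−f) ≈ 1.45484.
Loading dose to hit Cmax,ss on first dose: D_load = D_maint·R ≈ 1834 × 1.45484 ≈ 2668.18 mg.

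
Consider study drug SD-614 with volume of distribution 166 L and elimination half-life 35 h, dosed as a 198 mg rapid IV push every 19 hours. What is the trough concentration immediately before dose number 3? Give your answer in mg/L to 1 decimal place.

1.4 mg/L

f = (1/2)^(τ/t½) = (1/2)^(19/35) ≈ 0.6864.
C₀ = D/Vd = 198/166 ≈ 1.193 mg/L.
Before the 3rd dose, 2 doses have been given. Superposition: Cmin = C₀·(f + f²).
≈ 1.193 × (0.6864 + 0.4711) ≈ 1.193 × 1.1575 ≈ 1.381 mg/L.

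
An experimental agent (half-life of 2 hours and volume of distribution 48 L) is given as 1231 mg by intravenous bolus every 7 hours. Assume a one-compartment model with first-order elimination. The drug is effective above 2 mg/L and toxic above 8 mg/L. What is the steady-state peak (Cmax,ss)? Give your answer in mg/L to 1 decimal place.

28.1 mg/L

τ/t½ = 7/2 ≈ 3.5, so fraction remaining f = (1/2)^(7/2) ≈ 0.0884.
At steady state, accumulation factor R = 1/(1 − e^(−kτ)) ≈ 1.0970.
Each bolus raises the concentration by D/Vd = 1231/48 ≈ 25.646 mg/L.
Steady-state peak Cmax,ss = C₀·R ≈ 25.646 × 1.0970 ≈ 28.134 mg/L.
Peak 28.1 mg/L vs MTC 8 mg/L: exceeds toxic threshold.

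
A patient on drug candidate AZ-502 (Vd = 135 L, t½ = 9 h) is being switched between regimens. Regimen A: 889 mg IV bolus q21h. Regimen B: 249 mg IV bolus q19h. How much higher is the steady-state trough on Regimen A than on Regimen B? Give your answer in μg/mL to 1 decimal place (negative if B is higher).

Regimen A: f = (1/2)^(21/9) ≈ 0.1984; Cmin,ss = (889/135)·f/(1−f) ≈ 1.630 μg/mL.
Regimen B: f = (1/2)^(19/9) ≈ 0.2315; Cmin,ss = (249/135)·f/(1−f) ≈ 0.556 μg/mL.
Difference ≈ 1.630 − 0.556 ≈ 1.074 μg/mL.

1.1 μg/mL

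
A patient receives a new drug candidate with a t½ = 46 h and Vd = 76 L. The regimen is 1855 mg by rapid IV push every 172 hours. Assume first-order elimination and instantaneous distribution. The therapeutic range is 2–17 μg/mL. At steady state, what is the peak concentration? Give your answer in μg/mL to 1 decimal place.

k = ln2/t½ = ln2/46 ≈ 0.015068 h⁻¹; fraction remaining f = e^(−kτ) = e^(−0.015068×172) ≈ 0.0749.
Accumulation ratio R = 1/(1 − f) ≈ 1/0.9251 ≈ 1.0810.
Each bolus raises the concentration by D/Vd = 1855/76 ≈ 24.408 μg/mL.
Steady-state peak Cmax,ss = C₀·R ≈ 24.408 × 1.0810 ≈ 26.385 μg/mL.
Peak 26.4 μg/mL vs MTC 17 μg/mL: exceeds toxic threshold.

26.4 μg/mL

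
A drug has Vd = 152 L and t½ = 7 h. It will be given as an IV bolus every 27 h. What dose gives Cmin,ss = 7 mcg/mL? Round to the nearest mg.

τ/t½ = 27/7 ≈ 3.8571, so f = (1/2)^(27/7) ≈ 0.069006.
Cmin,ss = (D/Vd)·f/(1−f), so D = Cmin,ss·Vd·(1−f)/f.
D = 7 × 152 × (1−f)/f ≈ 7 × 152 × 13.49149 ≈ 14354.95 mg.

14355 mg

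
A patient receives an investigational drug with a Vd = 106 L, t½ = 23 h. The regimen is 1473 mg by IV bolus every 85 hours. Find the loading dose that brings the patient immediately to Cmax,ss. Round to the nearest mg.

f = (1/2)^(85/23) ≈ 0.077179; accumulation ratio R = 1/(1−f) ≈ 1.08363.
Loading dose to hit Cmax,ss on first dose: D_load = D_maint·R ≈ 1473 × 1.08363 ≈ 1596.19 mg.

1596 mg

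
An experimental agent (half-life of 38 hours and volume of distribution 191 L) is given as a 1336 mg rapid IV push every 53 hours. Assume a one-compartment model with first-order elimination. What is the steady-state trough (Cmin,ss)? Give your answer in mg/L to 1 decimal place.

4.3 mg/L

k = ln2/t½ = ln2/38 ≈ 0.018241 h⁻¹; fraction remaining f = e^(−kτ) = e^(−0.018241×53) ≈ 0.3803.
At steady state, accumulation factor R = 1/(1 − e^(−kτ)) ≈ 1.6137.
Single-dose peak C₀ = D/Vd = 1336/191 ≈ 6.995 mg/L.
Steady-state peak Cmax,ss = C₀·R ≈ 6.995 × 1.6137 ≈ 11.288 mg/L.
Steady-state trough Cmin,ss = Cmax,ss·f ≈ 11.288 × 0.3803 ≈ 4.293 mg/L.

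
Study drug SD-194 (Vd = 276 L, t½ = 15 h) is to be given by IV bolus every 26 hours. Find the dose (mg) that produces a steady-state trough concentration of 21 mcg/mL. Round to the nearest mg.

13475 mg

τ/t½ = 26/15 ≈ 1.7333, so f = (1/2)^(26/15) ≈ 0.300756.
Cmin,ss = (D/Vd)·f/(1−f), so D = Cmin,ss·Vd·(1−f)/f.
D = 21 × 276 × (1−f)/f ≈ 21 × 276 × 2.32495 ≈ 13475.41 mg.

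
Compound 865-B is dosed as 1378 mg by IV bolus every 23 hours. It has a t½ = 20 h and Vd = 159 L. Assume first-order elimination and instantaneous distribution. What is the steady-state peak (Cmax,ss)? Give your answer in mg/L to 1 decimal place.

k = ln2/t½ = ln2/20 ≈ 0.034657 h⁻¹; fraction remaining f = e^(−kτ) = e^(−0.034657×23) ≈ 0.4506.
Accumulation ratio R = 1/(1 − f) ≈ 1/0.5494 ≈ 1.8202.
Each bolus raises the concentration by D/Vd = 1378/159 ≈ 8.667 mg/L.
Steady-state peak Cmax,ss = C₀·R ≈ 8.667 × 1.8202 ≈ 15.776 mg/L.

15.8 mg/L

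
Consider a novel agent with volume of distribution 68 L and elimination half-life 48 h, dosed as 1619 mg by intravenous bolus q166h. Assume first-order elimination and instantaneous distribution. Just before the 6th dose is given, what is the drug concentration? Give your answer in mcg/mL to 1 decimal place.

2.4 mcg/mL

f = (1/2)^(τ/t½) = (1/2)^(166/48) ≈ 0.0910.
C₀ = D/Vd = 1619/68 ≈ 23.809 mcg/mL.
Before the 6th dose, 5 doses have been given. Superposition: Cmin = C₀·(f + f² + … + f^5).
≈ 23.809 × (0.0910 + 0.0083 + 0.0008 + 0.0001 + 0.0000) ≈ 23.809 × 0.1002 ≈ 2.386 mcg/mL.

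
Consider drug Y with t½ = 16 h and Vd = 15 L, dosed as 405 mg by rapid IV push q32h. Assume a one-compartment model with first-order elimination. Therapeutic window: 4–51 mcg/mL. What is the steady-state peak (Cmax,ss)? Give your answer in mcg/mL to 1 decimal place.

36.0 mcg/mL

τ = 32 h = 2 half-lives, so f = (1/2)^2 = 0.25.
At steady state, R = 1/(1 − 0.25) = 4/3.
Single-dose peak C₀ = D/Vd = 405/15 = 27 mcg/mL.
Steady-state peak Cmax,ss = C₀·R = 27 × 4/3 ≈ 36.000 mcg/mL.
Peak 36.0 mcg/mL vs MTC 51 mcg/mL: below toxic threshold.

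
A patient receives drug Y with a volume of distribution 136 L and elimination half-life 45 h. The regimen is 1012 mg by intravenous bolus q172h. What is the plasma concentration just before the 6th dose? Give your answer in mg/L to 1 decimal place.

f = (1/2)^(τ/t½) = (1/2)^(172/45) ≈ 0.0707.
C₀ = D/Vd = 1012/136 ≈ 7.441 mg/L.
Before the 6th dose, 5 doses have been given. Superposition: Cmin = C₀·(f + f² + … + f^5).
≈ 7.441 × (0.0707 + 0.0050 + 0.0004 + 0.0000 + 0.0000) ≈ 7.441 × 0.0761 ≈ 0.566 mg/L.

0.6 mg/L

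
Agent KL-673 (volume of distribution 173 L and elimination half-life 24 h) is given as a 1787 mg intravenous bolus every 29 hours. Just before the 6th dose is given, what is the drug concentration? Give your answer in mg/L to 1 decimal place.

f = (1/2)^(τ/t½) = (1/2)^(29/24) ≈ 0.4328.
C₀ = D/Vd = 1787/173 ≈ 10.329 mg/L.
Before the 6th dose, 5 doses have been given. Superposition: Cmin = C₀·(f + f² + … + f^5).
≈ 10.329 × (0.4328 + 0.1873 + 0.0811 + 0.0351 + 0.0152) ≈ 10.329 × 0.7515 ≈ 7.762 mg/L.

7.8 mg/L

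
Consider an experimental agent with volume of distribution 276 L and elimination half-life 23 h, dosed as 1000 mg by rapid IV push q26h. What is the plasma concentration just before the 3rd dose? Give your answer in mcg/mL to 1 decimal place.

2.4 mcg/mL

f = (1/2)^(τ/t½) = (1/2)^(26/23) ≈ 0.4568.
C₀ = D/Vd = 1000/276 ≈ 3.623 mcg/mL.
Before the 3rd dose, 2 doses have been given. Superposition: Cmin = C₀·(f + f²).
≈ 3.623 × (0.4568 + 0.2087) ≈ 3.623 × 0.6655 ≈ 2.411 mcg/mL.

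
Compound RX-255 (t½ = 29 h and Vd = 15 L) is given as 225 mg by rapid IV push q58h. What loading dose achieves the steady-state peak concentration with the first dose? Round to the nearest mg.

f = (1/2)^(58/29) ≈ 0.250000; accumulation ratio R = 1/(1−f) ≈ 1.33333.
Loading dose to hit Cmax,ss on first dose: D_load = D_maint·R ≈ 225 × 1.33333 ≈ 300.00 mg.

300 mg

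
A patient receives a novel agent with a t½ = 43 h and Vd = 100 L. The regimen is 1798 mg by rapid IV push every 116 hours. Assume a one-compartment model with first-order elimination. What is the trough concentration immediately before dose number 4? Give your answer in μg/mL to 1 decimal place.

3.3 μg/mL

f = (1/2)^(τ/t½) = (1/2)^(116/43) ≈ 0.1541.
C₀ = D/Vd = 1798/100 ≈ 17.980 μg/mL.
Before the 4th dose, 3 doses have been given. Superposition: Cmin = C₀·(f + f² + … + f^3).
≈ 17.980 × (0.1541 + 0.0237 + 0.0037) ≈ 17.980 × 0.1815 ≈ 3.263 μg/mL.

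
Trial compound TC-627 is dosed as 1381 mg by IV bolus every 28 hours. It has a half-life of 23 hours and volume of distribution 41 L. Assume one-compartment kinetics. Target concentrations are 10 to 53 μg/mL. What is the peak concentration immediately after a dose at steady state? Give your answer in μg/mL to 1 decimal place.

59.1 μg/mL

k = ln2/t½ = ln2/23 ≈ 0.030137 h⁻¹; fraction remaining f = e^(−kτ) = e^(−0.030137×28) ≈ 0.4301.
Accumulation ratio R = 1/(1 − f) ≈ 1/0.5699 ≈ 1.7547.
Single-dose peak C₀ = D/Vd = 1381/41 ≈ 33.683 μg/mL.
Steady-state peak Cmax,ss = C₀·R ≈ 33.683 × 1.7547 ≈ 59.104 μg/mL.
Peak 59.1 μg/mL vs MTC 53 μg/mL: exceeds toxic threshold.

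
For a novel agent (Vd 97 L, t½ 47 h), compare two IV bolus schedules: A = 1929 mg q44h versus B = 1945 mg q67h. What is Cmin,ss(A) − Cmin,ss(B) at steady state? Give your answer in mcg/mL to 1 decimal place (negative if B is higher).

9.9 mcg/mL

Regimen A: f = (1/2)^(44/47) ≈ 0.5226; Cmin,ss = (1929/97)·f/(1−f) ≈ 21.769 mcg/mL.
Regimen B: f = (1/2)^(67/47) ≈ 0.3723; Cmin,ss = (1945/97)·f/(1−f) ≈ 11.893 mcg/mL.
Difference ≈ 21.769 − 11.893 ≈ 9.876 mcg/mL.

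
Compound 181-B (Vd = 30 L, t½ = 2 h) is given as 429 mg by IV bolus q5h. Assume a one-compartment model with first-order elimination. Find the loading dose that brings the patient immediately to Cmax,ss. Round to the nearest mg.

f = (1/2)^(5/2) ≈ 0.176777; accumulation ratio R = 1/(1−f) ≈ 1.21474.
Loading dose to hit Cmax,ss on first dose: D_load = D_maint·R ≈ 429 × 1.21474 ≈ 521.12 mg.

521 mg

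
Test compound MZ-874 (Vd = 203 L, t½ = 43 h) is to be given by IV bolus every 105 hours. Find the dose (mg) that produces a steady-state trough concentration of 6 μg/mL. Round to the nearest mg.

5400 mg

τ/t½ = 105/43 ≈ 2.4419, so f = (1/2)^(105/43) ≈ 0.184046.
Cmin,ss = (D/Vd)·f/(1−f), so D = Cmin,ss·Vd·(1−f)/f.
D = 6 × 203 × (1−f)/f ≈ 6 × 203 × 4.43342 ≈ 5399.91 mg.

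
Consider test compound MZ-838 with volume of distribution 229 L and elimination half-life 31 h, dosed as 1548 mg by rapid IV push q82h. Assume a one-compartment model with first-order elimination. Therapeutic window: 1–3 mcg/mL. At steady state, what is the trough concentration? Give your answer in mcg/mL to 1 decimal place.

τ/t½ = 82/31 ≈ 2.6452, so fraction remaining f = (1/2)^(82/31) ≈ 0.1599.
Accumulation ratio R = 1/(1 − f) ≈ 1/0.8401 ≈ 1.1903.
Each bolus raises the concentration by D/Vd = 1548/229 ≈ 6.760 mcg/mL.
Cmax,ss = C₀/(1 − f) ≈ 6.760/0.8401 ≈ 8.047 mcg/mL.
One interval later, Cmin,ss = Cmax,ss·e^(−kτ) ≈ 8.047 × 0.1599 ≈ 1.287 mcg/mL.
Trough 1.3 mcg/mL vs MEC 1 mcg/mL: adequate.

1.3 mcg/mL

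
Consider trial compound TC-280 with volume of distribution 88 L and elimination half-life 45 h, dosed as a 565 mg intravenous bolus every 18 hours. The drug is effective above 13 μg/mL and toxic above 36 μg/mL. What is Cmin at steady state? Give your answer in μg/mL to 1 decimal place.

20.1 μg/mL

Over one 18-h interval, 18/45 ≈ 0.4 half-lives elapse, leaving f ≈ 0.7579 of each dose.
Each bolus raises the concentration by D/Vd = 565/88 ≈ 6.420 μg/mL.
Steady-state trough Cmin,ss = C₀·f/(1−f) ≈ 6.420 × 0.7579/0.2421 ≈ 20.098 μg/mL.
Trough 20.1 μg/mL vs MEC 13 μg/mL: adequate.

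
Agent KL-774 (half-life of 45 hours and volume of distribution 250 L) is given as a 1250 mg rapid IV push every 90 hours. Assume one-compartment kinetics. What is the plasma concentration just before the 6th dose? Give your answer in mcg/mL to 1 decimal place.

1.7 mcg/mL

f = (1/2)^(τ/t½) = (1/2)^(90/45) ≈ 0.2500.
C₀ = D/Vd = 1250/250 ≈ 5.000 mcg/mL.
Before the 6th dose, 5 doses have been given. Superposition: Cmin = C₀·(f + f² + … + f^5).
≈ 5.000 × (0.2500 + 0.0625 + 0.0156 + 0.0039 + 0.0010) ≈ 5.000 × 0.3330 ≈ 1.665 mcg/mL.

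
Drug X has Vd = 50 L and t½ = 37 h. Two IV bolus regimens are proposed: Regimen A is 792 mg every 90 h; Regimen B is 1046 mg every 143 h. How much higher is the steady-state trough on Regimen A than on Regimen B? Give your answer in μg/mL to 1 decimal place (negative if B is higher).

Regimen A: f = (1/2)^(90/37) ≈ 0.1853; Cmin,ss = (792/50)·f/(1−f) ≈ 3.603 μg/mL.
Regimen B: f = (1/2)^(143/37) ≈ 0.0686; Cmin,ss = (1046/50)·f/(1−f) ≈ 1.541 μg/mL.
Difference ≈ 3.603 − 1.541 ≈ 2.062 μg/mL.

2.1 μg/mL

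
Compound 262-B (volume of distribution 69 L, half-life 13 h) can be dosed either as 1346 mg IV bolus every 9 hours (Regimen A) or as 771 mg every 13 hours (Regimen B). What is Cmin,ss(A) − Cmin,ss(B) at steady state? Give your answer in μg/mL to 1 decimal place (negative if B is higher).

20.5 μg/mL

Regimen A: f = (1/2)^(9/13) ≈ 0.6189; Cmin,ss = (1346/69)·f/(1−f) ≈ 31.679 μg/mL.
Regimen B: f = (1/2)^(13/13) ≈ 0.5000; Cmin,ss = (771/69)·f/(1−f) ≈ 11.174 μg/mL.
Difference ≈ 31.679 − 11.174 ≈ 20.505 μg/mL.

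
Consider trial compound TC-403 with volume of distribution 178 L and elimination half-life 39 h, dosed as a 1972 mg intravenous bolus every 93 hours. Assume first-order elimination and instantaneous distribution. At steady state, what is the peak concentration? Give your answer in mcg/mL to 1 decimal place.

13.7 mcg/mL

k = ln2/t½ = ln2/39 ≈ 0.017773 h⁻¹; fraction remaining f = e^(−kτ) = e^(−0.017773×93) ≈ 0.1915.
Accumulation ratio R = 1/(1 − f) ≈ 1/0.8085 ≈ 1.2369.
Single-dose peak C₀ = D/Vd = 1972/178 ≈ 11.079 mcg/mL.
Cmax,ss = C₀/(1 − f) ≈ 11.079/0.8085 ≈ 13.703 mcg/mL.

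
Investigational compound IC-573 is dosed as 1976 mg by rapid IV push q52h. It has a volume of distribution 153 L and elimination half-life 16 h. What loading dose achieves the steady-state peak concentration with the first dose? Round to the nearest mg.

f = (1/2)^(52/16) ≈ 0.105112; accumulation ratio R = 1/(1−f) ≈ 1.11746.
Loading dose to hit Cmax,ss on first dose: D_load = D_maint·R ≈ 1976 × 1.11746 ≈ 2208.10 mg.

2208 mg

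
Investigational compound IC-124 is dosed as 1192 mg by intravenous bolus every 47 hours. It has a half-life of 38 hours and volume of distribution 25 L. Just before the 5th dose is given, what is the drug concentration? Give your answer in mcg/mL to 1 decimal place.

34.0 mcg/mL

f = (1/2)^(τ/t½) = (1/2)^(47/38) ≈ 0.4243.
C₀ = D/Vd = 1192/25 ≈ 47.680 mcg/mL.
Before the 5th dose, 4 doses have been given. Superposition: Cmin = C₀·(f + f² + … + f^4).
≈ 47.680 × (0.4243 + 0.1800 + 0.0764 + 0.0324) ≈ 47.680 × 0.7131 ≈ 34.001 mcg/mL.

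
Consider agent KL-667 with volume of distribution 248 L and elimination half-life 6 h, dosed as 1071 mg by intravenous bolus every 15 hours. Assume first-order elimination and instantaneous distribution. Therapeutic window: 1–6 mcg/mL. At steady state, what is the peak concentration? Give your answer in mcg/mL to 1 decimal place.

5.2 mcg/mL

k = ln2/t½ = ln2/6 ≈ 0.115525 h⁻¹; fraction remaining f = e^(−kτ) = e^(−0.115525×15) ≈ 0.1768.
At steady state, accumulation factor R = 1/(1 − e^(−kτ)) ≈ 1.2148.
Single-dose peak C₀ = D/Vd = 1071/248 ≈ 4.319 mcg/mL.
Steady-state peak Cmax,ss = C₀·R ≈ 4.319 × 1.2148 ≈ 5.247 mcg/mL.
Peak 5.2 mcg/mL vs MTC 6 mcg/mL: below toxic threshold.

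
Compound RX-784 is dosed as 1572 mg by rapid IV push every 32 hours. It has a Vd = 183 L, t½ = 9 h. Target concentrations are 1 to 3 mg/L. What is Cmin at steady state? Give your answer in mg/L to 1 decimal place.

Over one 32-h interval, 32/9 ≈ 3.5556 half-lives elapse, leaving f ≈ 0.0850 of each dose.
Single-dose peak C₀ = D/Vd = 1572/183 ≈ 8.590 mg/L.
Steady-state trough Cmin,ss = C₀·f/(1−f) ≈ 8.590 × 0.0850/0.9150 ≈ 0.798 mg/L.
Trough 0.8 mg/L vs MEC 1 mg/L: subtherapeutic.

0.8 mg/L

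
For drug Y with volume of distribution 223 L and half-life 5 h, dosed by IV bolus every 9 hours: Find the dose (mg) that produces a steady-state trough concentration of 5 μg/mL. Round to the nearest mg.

τ/t½ = 9/5 ≈ 1.8, so f = (1/2)^(9/5) ≈ 0.287175.
Cmin,ss = (D/Vd)·f/(1−f), so D = Cmin,ss·Vd·(1−f)/f.
D = 5 × 223 × (1−f)/f ≈ 5 × 223 × 2.48220 ≈ 2767.65 mg.

2768 mg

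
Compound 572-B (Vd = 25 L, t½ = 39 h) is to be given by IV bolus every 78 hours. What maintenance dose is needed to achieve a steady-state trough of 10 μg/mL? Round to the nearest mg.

750 mg

τ/t½ = 78/39 ≈ 2, so f = (1/2)^(78/39) ≈ 0.250000.
Cmin,ss = (D/Vd)·f/(1−f), so D = Cmin,ss·Vd·(1−f)/f.
D = 10 × 25 × (1−f)/f ≈ 10 × 25 × 3.00000 ≈ 750.00 mg.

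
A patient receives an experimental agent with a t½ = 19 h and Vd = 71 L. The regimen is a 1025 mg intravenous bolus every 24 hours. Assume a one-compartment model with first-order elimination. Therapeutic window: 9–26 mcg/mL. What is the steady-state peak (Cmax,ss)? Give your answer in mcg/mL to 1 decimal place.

τ/t½ = 24/19 ≈ 1.2632, so fraction remaining f = (1/2)^(24/19) ≈ 0.4166.
Accumulation ratio R = 1/(1 − f) ≈ 1/0.5834 ≈ 1.7141.
Each bolus raises the concentration by D/Vd = 1025/71 ≈ 14.437 mcg/mL.
Cmax,ss = C₀/(1 − f) ≈ 14.437/0.5834 ≈ 24.746 mcg/mL.
Peak 24.7 mcg/mL vs MTC 26 mcg/mL: below toxic threshold.

24.7 mcg/mL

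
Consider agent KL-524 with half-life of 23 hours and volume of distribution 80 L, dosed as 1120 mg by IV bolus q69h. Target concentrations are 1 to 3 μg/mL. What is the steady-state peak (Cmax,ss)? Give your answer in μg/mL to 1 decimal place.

τ = 69 h = 3 half-lives, so f = (1/2)^3 = 0.125.
At steady state, R = 1/(1 − 0.125) = 8/7.
Single-dose peak C₀ = D/Vd = 1120/80 = 14 μg/mL.
Steady-state peak Cmax,ss = C₀·R = 14 × 8/7 ≈ 16.000 μg/mL.
Peak 16.0 μg/mL vs MTC 3 μg/mL: exceeds toxic threshold.

16.0 μg/mL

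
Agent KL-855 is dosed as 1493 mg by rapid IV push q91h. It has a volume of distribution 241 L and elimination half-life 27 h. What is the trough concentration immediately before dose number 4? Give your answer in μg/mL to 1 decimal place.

f = (1/2)^(τ/t½) = (1/2)^(91/27) ≈ 0.0967.
C₀ = D/Vd = 1493/241 ≈ 6.195 μg/mL.
Before the 4th dose, 3 doses have been given. Superposition: Cmin = C₀·(f + f² + … + f^3).
≈ 6.195 × (0.0967 + 0.0094 + 0.0009) ≈ 6.195 × 0.1070 ≈ 0.663 μg/mL.

0.7 μg/mL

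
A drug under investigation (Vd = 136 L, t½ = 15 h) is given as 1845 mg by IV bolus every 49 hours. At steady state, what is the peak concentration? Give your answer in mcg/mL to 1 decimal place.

k = ln2/t½ = ln2/15 ≈ 0.046210 h⁻¹; fraction remaining f = e^(−kτ) = e^(−0.046210×49) ≈ 0.1039.
Accumulation ratio R = 1/(1 − f) ≈ 1/0.8961 ≈ 1.1159.
Single-dose peak C₀ = D/Vd = 1845/136 ≈ 13.566 mcg/mL.
Steady-state peak Cmax,ss = C₀·R ≈ 13.566 × 1.1159 ≈ 15.138 mcg/mL.

15.1 mcg/mL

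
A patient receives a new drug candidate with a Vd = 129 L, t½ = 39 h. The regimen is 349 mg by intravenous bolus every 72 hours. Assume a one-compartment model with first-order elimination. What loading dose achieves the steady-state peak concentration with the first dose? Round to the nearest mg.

483 mg

f = (1/2)^(72/39) ≈ 0.278133; accumulation ratio R = 1/(1−f) ≈ 1.38530.
Loading dose to hit Cmax,ss on first dose: D_load = D_maint·R ≈ 349 × 1.38530 ≈ 483.47 mg.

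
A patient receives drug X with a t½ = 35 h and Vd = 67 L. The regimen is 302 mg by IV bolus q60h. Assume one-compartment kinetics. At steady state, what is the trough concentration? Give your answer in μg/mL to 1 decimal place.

k = ln2/t½ = ln2/35 ≈ 0.019804 h⁻¹; fraction remaining f = e^(−kτ) = e^(−0.019804×60) ≈ 0.3048.
Accumulation ratio R = 1/(1 − f) ≈ 1/0.6952 ≈ 1.4384.
Each bolus raises the concentration by D/Vd = 302/67 ≈ 4.507 μg/mL.
Cmax,ss = C₀/(1 − f) ≈ 4.507/0.6952 ≈ 6.483 μg/mL.
Steady-state trough Cmin,ss = Cmax,ss·f ≈ 6.483 × 0.3048 ≈ 1.976 μg/mL.

2.0 μg/mL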